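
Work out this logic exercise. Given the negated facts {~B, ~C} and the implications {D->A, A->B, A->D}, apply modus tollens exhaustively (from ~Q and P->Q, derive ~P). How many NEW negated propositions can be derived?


Initial negated facts: {~B, ~C}
Apply modus tollens to closure:
  ~B and A->B  =>  ~A
  ~A and D->A  =>  ~D
Final negated: {~A, ~B, ~C, ~D}
New negations: {~A, ~D}
Count = 2

2


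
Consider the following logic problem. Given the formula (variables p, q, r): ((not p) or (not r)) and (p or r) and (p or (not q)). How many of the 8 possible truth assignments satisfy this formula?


Evaluate all 8 assignments for p, q, r:
p=0, q=0, r=0: 0
p=0, q=0, r=1: 1
p=0, q=1, r=0: 0
p=0, q=1, r=1: 0
p=1, q=0, r=0: 1
p=1, q=0, r=1: 0
p=1, q=1, r=0: 1
p=1, q=1, r=1: 0
Satisfying count = 3

3


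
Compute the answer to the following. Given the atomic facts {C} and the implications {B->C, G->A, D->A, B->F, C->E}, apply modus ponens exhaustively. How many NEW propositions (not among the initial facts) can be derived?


Initial facts: {C}
Apply modus ponens to closure:
  C and C->E  =>  E
Final known: {C, E}
New propositions: {E}
Count = 1

1


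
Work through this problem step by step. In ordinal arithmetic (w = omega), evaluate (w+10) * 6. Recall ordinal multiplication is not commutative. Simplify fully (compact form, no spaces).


Compute (w+10) * 6.
Ordinal * is associative and left-distributive over +, but NOT commutative; for finite n>1, n*w = w but w*n stays w*n.
(w+10) * 6 = (w+10) repeated 6 times. Each intermediate +10 is absorbed by the following w; only the last survives: w*6+10.
Result = w*6+10

w*6+10


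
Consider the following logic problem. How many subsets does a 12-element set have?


The power set of a set with n elements has 2^n elements.
|P(S)| = 2^12 = 4096

4096


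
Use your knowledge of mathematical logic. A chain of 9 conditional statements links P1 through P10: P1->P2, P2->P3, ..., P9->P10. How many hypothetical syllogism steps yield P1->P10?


With 9 implications in a chain connecting 10 propositions:
P1->P2, P2->P3, ..., P9->P10
Steps needed = (number of implications) - 1 = 9 - 1 = 8

8


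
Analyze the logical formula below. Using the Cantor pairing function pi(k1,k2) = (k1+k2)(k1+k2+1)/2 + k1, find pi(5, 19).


k1 + k2 = 24
(k1+k2)(k1+k2+1)/2 = 24 * 25 / 2 = 300
pi = 300 + 5 = 305

305


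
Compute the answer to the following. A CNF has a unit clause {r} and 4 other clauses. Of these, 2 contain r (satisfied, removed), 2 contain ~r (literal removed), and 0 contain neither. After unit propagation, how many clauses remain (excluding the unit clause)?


Satisfied (removed): 2
Shortened (remain): 2
Unchanged (remain): 0
Remaining = 2 + 0 = 2

2


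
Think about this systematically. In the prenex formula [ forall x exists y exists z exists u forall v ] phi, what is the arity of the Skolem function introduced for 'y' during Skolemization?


Quantifier prefix: forall x exists y exists z exists u forall v
'y' is existentially quantified at position 2.
Universal variables preceding it: x
Skolem function arity = 1

1


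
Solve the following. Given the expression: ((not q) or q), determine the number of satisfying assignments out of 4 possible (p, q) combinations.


Check all 4 assignments:
p=0, q=0: 1
p=0, q=1: 1
p=1, q=0: 1
p=1, q=1: 1
Count of True = 4

4


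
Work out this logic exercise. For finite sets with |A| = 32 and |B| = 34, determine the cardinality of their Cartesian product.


The Cartesian product A x B contains all ordered pairs (a, b).
|A x B| = |A| * |B| = 32 * 34 = 1088

1088


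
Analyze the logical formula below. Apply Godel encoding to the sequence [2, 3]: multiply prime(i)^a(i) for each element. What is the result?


Encode each element as an exponent of the corresponding prime:
  2^2 = 4
  3^3 = 27
Product = 4 * 27 = 108

108


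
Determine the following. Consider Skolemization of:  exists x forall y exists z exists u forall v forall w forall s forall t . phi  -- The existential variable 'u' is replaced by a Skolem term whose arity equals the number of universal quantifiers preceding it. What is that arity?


Quantifier prefix: exists x forall y exists z exists u forall v forall w forall s forall t
'u' is existentially quantified at position 4.
Universal variables preceding it: y
Skolem function arity = 1

1


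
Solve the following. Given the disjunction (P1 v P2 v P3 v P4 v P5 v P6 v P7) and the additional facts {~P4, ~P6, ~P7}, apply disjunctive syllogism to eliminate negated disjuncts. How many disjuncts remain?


Original disjuncts (7): P1, P2, P3, P4, P5, P6, P7
Negated (eliminate): ~P4, ~P6, ~P7
Remaining disjuncts: P1, P2, P3, P5
Count = 7 - 3 = 4

4


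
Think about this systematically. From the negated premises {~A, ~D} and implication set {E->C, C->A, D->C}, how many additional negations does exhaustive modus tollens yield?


Initial negated facts: {~A, ~D}
Apply modus tollens to closure:
  ~A and C->A  =>  ~C
  ~C and E->C  =>  ~E
Final negated: {~A, ~C, ~D, ~E}
New negations: {~C, ~E}
Count = 2

2


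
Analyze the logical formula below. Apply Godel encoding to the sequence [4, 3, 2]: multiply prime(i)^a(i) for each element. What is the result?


Encode each element as an exponent of the corresponding prime:
  2^4 = 16
  3^3 = 27
  5^2 = 25
Product = 16 * 27 * 25 = 10800

10800


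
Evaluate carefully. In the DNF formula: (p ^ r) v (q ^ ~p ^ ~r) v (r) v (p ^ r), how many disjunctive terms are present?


A DNF formula is a disjunction of terms (conjunctions).
Terms are separated by v.
Counting the disjuncts: 4 terms.

4


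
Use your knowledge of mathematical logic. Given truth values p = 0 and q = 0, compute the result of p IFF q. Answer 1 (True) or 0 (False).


p = 0, q = 0
Operation: p IFF q
Evaluate: 0 IFF 0 = 1

1


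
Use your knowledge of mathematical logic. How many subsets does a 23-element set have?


The power set of a set with n elements has 2^n elements.
|P(S)| = 2^23 = 8388608

8388608


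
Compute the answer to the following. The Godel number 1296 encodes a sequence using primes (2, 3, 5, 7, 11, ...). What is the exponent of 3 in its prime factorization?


Factorize 1296 by dividing by 3 repeatedly.
Division steps: 3 divides 1296 exactly 4 time(s).
Exponent of 3 = 4

4


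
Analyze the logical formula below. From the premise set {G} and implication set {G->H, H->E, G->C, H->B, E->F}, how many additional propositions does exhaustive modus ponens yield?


Initial facts: {G}
Apply modus ponens to closure:
  G and G->H  =>  H
  H and H->E  =>  E
  G and G->C  =>  C
  H and H->B  =>  B
  E and E->F  =>  F
Final known: {B, C, E, F, G, H}
New propositions: {B, C, E, F, H}
Count = 5

5


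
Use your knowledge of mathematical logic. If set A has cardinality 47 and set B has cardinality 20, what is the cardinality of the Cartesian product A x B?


The Cartesian product A x B contains all ordered pairs (a, b).
|A x B| = |A| * |B| = 47 * 20 = 940

940


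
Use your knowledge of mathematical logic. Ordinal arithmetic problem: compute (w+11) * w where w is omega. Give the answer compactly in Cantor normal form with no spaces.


Compute (w+11) * w.
Ordinal * is associative and left-distributive over +, but NOT commutative; for finite n>1, n*w = w but w*n stays w*n.
(w+11) * w = sup{(w+11)*k : k<w} = sup{w*k+11} = w^2 (the +11 tail is absorbed in the limit).
Result = w^2

w^2


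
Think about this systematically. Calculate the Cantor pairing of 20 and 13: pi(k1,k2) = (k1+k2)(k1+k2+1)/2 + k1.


k1 + k2 = 33
(k1+k2)(k1+k2+1)/2 = 33 * 34 / 2 = 561
pi = 561 + 20 = 581

581


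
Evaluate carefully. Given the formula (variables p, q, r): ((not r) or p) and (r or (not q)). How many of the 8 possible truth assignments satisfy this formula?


Evaluate all 8 assignments for p, q, r:
p=0, q=0, r=0: 1
p=0, q=0, r=1: 0
p=0, q=1, r=0: 0
p=0, q=1, r=1: 0
p=1, q=0, r=0: 1
p=1, q=0, r=1: 1
p=1, q=1, r=0: 0
p=1, q=1, r=1: 1
Satisfying count = 4

4


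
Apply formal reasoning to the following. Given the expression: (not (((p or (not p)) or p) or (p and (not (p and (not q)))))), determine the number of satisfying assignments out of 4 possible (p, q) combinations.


Check all 4 assignments:
p=0, q=0: 0
p=0, q=1: 0
p=1, q=0: 0
p=1, q=1: 0
Count of True = 0

0


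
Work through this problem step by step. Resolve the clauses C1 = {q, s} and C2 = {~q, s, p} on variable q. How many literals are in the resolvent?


Remove q from C1 and ~q from C2.
C1 remainder: {s}
C2 remainder: {s, p}
Union (resolvent): {p, s}
Resolvent has 2 literal(s).

2


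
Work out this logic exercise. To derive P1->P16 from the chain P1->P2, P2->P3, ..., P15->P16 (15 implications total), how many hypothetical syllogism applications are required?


With 15 implications in a chain connecting 16 propositions:
P1->P2, P2->P3, ..., P15->P16
Steps needed = (number of implications) - 1 = 15 - 1 = 14

14


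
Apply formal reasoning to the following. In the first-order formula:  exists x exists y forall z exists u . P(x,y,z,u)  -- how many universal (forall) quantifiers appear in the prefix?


Quantifier prefix: exists x exists y forall z exists u
Mark each quantifier type:
  E E U E
Universal count = 1, Existential count = 3
Asked for universal (forall) quantifiers: 1

1


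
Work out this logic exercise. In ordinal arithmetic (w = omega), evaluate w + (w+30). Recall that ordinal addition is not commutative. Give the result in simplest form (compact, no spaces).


Compute w + (w+30).
Ordinal + is associative but NOT commutative; for finite n>0, n + w = w but w + n stays w+n.
w + (w+30) = (w+w) + 30 = w*2+30.
Result = w*2+30

w*2+30


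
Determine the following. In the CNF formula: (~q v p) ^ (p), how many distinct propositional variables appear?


Identify each variable that appears in the formula.
Variables found: p, q
Count = 2

2


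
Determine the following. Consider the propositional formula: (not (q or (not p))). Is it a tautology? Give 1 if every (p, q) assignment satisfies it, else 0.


Check all 4 assignments:
p=0, q=0: 0
p=0, q=1: 0
p=1, q=0: 1
p=1, q=1: 0
Satisfying count = 1/4.
Tautology iff count = 4: no.

0


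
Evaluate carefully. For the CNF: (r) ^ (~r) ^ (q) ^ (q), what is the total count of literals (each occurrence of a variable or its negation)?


Counting literals in each clause:
Clause 1: 1 literal(s)
Clause 2: 1 literal(s)
Clause 3: 1 literal(s)
Clause 4: 1 literal(s)
Total = 4

4


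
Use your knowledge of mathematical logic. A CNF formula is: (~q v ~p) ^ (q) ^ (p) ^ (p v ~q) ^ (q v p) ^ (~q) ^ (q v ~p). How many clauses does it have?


A CNF formula is a conjunction of clauses.
Clauses are separated by ^.
Counting the conjuncts: 7 clauses.

7


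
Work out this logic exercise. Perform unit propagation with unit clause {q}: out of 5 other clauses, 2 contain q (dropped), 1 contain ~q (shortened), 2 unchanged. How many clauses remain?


Satisfied (removed): 2
Shortened (remain): 1
Unchanged (remain): 2
Remaining = 1 + 2 = 3

3


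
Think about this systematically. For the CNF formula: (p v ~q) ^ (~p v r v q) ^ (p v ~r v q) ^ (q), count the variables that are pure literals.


Check each variable for pure literal status:
p: mixed (not pure)
q: mixed (not pure)
r: mixed (not pure)
Pure literal count = 0

0


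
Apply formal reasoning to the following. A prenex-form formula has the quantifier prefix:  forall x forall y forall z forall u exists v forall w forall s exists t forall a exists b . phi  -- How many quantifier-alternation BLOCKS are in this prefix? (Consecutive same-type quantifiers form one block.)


Quantifier-type sequence: A A A A E A A E A E  (A=forall, E=exists)
Group into maximal same-type runs:
  Ax4 | Ex1 | Ax2 | Ex1 | Ax1 | Ex1
Number of blocks = 6

6


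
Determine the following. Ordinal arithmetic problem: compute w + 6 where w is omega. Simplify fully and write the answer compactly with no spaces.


Compute w + 6.
Ordinal + is associative but NOT commutative; for finite n>0, n + w = w but w + n stays w+n.
w + 6 is already in normal form (a successor ordinal beyond w).
Result = w+6

w+6


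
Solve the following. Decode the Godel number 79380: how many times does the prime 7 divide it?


Factorize 79380 by dividing by 7 repeatedly.
Division steps: 7 divides 79380 exactly 2 time(s).
Exponent of 7 = 2

2


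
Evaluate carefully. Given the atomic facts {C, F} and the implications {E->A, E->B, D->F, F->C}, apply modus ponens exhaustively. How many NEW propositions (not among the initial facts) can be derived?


Initial facts: {C, F}
Apply modus ponens to closure:
  (no implication fires)
Final known: {C, F}
New propositions: {(none)}
Count = 0

0


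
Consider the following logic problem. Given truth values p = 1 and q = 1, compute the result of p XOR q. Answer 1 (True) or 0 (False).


p = 1, q = 1
Operation: p XOR q
Evaluate: 1 XOR 1 = 0

0


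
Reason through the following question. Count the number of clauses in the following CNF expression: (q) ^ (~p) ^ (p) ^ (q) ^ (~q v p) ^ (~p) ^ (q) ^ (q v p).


A CNF formula is a conjunction of clauses.
Clauses are separated by ^.
Counting the conjuncts: 8 clauses.

8


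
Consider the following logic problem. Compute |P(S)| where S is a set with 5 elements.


The power set of a set with n elements has 2^n elements.
|P(S)| = 2^5 = 32

32


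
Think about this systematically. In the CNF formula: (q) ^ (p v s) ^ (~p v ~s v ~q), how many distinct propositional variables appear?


Identify each variable that appears in the formula.
Variables found: p, q, s
Count = 3

3


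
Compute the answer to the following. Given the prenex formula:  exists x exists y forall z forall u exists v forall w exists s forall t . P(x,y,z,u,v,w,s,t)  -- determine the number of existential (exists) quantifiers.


Quantifier prefix: exists x exists y forall z forall u exists v forall w exists s forall t
Mark each quantifier type:
  E E U U E U E U
Universal count = 4, Existential count = 4
Asked for existential (exists) quantifiers: 4

4


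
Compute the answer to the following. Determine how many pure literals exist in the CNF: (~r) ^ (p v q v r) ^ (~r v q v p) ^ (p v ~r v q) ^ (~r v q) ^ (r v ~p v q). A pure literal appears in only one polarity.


Check each variable for pure literal status:
p: mixed (not pure)
q: pure positive
r: mixed (not pure)
Pure literal count = 1

1


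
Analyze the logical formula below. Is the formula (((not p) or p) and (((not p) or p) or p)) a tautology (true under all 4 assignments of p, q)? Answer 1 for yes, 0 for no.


Check all 4 assignments:
p=0, q=0: 1
p=0, q=1: 1
p=1, q=0: 1
p=1, q=1: 1
Satisfying count = 4/4.
Tautology iff count = 4: yes.

1


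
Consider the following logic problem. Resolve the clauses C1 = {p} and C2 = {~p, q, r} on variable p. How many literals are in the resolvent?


Remove p from C1 and ~p from C2.
C1 remainder: {}
C2 remainder: {q, r}
Union (resolvent): {q, r}
Resolvent has 2 literal(s).

2


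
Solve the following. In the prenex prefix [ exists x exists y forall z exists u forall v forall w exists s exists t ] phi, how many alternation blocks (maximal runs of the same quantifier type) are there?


Quantifier-type sequence: E E A E A A E E  (A=forall, E=exists)
Group into maximal same-type runs:
  Ex2 | Ax1 | Ex1 | Ax2 | Ex2
Number of blocks = 5

5


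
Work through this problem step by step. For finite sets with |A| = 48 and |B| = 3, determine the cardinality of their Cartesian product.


The Cartesian product A x B contains all ordered pairs (a, b).
|A x B| = |A| * |B| = 48 * 3 = 144

144


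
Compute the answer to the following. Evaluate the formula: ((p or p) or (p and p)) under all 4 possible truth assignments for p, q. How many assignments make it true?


Check all 4 assignments:
p=0, q=0: 0
p=0, q=1: 0
p=1, q=0: 1
p=1, q=1: 1
Count of True = 2

2


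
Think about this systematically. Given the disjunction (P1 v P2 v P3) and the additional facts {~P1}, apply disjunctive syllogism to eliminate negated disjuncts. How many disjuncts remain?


Original disjuncts (3): P1, P2, P3
Negated (eliminate): ~P1
Remaining disjuncts: P2, P3
Count = 3 - 1 = 2

2


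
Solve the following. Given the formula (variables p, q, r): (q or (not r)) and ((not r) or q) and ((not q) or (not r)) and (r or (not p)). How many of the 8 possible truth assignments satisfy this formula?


Evaluate all 8 assignments for p, q, r:
p=0, q=0, r=0: 1
p=0, q=0, r=1: 0
p=0, q=1, r=0: 1
p=0, q=1, r=1: 0
p=1, q=0, r=0: 0
p=1, q=0, r=1: 0
p=1, q=1, r=0: 0
p=1, q=1, r=1: 0
Satisfying count = 2

2


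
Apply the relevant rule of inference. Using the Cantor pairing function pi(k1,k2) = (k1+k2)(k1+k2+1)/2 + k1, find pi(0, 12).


k1 + k2 = 12
(k1+k2)(k1+k2+1)/2 = 12 * 13 / 2 = 78
pi = 78 + 0 = 78

78


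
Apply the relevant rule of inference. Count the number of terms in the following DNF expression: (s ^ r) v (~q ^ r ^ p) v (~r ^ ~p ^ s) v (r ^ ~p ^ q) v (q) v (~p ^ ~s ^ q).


A DNF formula is a disjunction of terms (conjunctions).
Terms are separated by v.
Counting the disjuncts: 6 terms.

6


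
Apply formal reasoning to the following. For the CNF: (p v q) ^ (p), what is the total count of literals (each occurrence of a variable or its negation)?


Counting literals in each clause:
Clause 1: 2 literal(s)
Clause 2: 1 literal(s)
Total = 3

3


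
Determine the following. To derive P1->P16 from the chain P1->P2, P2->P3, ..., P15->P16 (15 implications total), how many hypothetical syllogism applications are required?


With 15 implications in a chain connecting 16 propositions:
P1->P2, P2->P3, ..., P15->P16
Steps needed = (number of implications) - 1 = 15 - 1 = 14

14


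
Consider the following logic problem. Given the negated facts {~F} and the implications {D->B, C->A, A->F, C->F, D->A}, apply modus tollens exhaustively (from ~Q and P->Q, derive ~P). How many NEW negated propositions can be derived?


Initial negated facts: {~F}
Apply modus tollens to closure:
  ~F and A->F  =>  ~A
  ~F and C->F  =>  ~C
  ~A and D->A  =>  ~D
Final negated: {~A, ~C, ~D, ~F}
New negations: {~A, ~C, ~D}
Count = 3

3


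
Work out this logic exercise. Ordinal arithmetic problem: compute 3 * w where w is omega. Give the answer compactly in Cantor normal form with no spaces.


Compute 3 * w.
Ordinal * is associative and left-distributive over +, but NOT commutative; for finite n>1, n*w = w but w*n stays w*n.
For finite n>0, n * w = sup{n*k : k<w} = w. So 3 * w = w.
Result = w

w


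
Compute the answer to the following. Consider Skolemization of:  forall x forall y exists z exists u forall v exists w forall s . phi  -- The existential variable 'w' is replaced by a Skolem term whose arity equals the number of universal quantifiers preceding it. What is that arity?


Quantifier prefix: forall x forall y exists z exists u forall v exists w forall s
'w' is existentially quantified at position 6.
Universal variables preceding it: x, y, v
Skolem function arity = 3

3


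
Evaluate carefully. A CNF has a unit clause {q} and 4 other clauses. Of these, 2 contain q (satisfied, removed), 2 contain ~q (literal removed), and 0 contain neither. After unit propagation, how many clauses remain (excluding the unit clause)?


Satisfied (removed): 2
Shortened (remain): 2
Unchanged (remain): 0
Remaining = 2 + 0 = 2

2


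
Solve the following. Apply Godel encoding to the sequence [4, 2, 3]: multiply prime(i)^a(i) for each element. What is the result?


Encode each element as an exponent of the corresponding prime:
  2^4 = 16
  3^2 = 9
  5^3 = 125
Product = 16 * 9 * 125 = 18000

18000


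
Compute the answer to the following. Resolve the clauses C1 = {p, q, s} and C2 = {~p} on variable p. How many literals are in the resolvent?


Remove p from C1 and ~p from C2.
C1 remainder: {q, s}
C2 remainder: {}
Union (resolvent): {q, s}
Resolvent has 2 literal(s).

2


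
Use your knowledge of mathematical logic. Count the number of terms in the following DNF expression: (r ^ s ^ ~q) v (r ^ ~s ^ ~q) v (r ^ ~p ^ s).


A DNF formula is a disjunction of terms (conjunctions).
Terms are separated by v.
Counting the disjuncts: 3 terms.

3


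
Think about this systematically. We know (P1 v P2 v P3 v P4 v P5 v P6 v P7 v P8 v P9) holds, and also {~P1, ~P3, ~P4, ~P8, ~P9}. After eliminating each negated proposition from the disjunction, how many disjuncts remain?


Original disjuncts (9): P1, P2, P3, P4, P5, P6, P7, P8, P9
Negated (eliminate): ~P1, ~P3, ~P4, ~P8, ~P9
Remaining disjuncts: P2, P5, P6, P7
Count = 9 - 5 = 4

4


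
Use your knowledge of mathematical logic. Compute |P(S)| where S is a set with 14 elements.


The power set of a set with n elements has 2^n elements.
|P(S)| = 2^14 = 16384

16384


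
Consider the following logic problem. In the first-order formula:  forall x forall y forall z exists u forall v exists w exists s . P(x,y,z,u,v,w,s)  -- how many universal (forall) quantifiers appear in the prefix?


Quantifier prefix: forall x forall y forall z exists u forall v exists w exists s
Mark each quantifier type:
  U U U E U E E
Universal count = 4, Existential count = 3
Asked for universal (forall) quantifiers: 4

4


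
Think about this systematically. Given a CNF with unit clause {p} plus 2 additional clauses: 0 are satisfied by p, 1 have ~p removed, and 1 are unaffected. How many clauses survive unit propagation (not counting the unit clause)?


Satisfied (removed): 0
Shortened (remain): 1
Unchanged (remain): 1
Remaining = 1 + 1 = 2

2


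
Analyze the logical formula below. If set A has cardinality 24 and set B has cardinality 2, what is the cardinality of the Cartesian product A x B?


The Cartesian product A x B contains all ordered pairs (a, b).
|A x B| = |A| * |B| = 24 * 2 = 48

48


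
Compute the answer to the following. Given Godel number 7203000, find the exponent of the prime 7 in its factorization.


Factorize 7203000 by dividing by 7 repeatedly.
Division steps: 7 divides 7203000 exactly 4 time(s).
Exponent of 7 = 4

4


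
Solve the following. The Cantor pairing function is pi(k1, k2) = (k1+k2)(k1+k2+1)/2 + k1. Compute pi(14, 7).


k1 + k2 = 21
(k1+k2)(k1+k2+1)/2 = 21 * 22 / 2 = 231
pi = 231 + 14 = 245

245


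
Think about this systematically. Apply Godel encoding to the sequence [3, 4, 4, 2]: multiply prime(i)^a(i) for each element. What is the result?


Encode each element as an exponent of the corresponding prime:
  2^3 = 8
  3^4 = 81
  5^4 = 625
  7^2 = 49
Product = 8 * 81 * 625 * 49 = 19845000

19845000


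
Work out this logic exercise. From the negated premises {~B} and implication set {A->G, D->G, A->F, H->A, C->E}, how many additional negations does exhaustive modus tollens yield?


Initial negated facts: {~B}
Apply modus tollens to closure:
  (no implication fires)
Final negated: {~B}
New negations: {(none)}
Count = 0

0


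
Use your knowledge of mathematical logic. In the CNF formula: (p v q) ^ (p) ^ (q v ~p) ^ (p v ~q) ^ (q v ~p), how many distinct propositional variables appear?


Identify each variable that appears in the formula.
Variables found: p, q
Count = 2

2


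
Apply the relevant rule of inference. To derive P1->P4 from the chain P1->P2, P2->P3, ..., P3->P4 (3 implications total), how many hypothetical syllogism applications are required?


With 3 implications in a chain connecting 4 propositions:
P1->P2, P2->P3, ..., P3->P4
Steps needed = (number of implications) - 1 = 3 - 1 = 2

2


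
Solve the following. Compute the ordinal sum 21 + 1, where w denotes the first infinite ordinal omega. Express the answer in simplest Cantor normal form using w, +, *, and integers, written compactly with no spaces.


Compute 21 + 1.
Ordinal + is associative but NOT commutative; for finite n>0, n + w = w but w + n stays w+n.
Both operands finite; ordinal + agrees with natural +: 21 + 1 = 22.
Result = 22

22


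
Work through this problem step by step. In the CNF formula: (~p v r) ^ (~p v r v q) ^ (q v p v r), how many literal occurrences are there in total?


Counting literals in each clause:
Clause 1: 2 literal(s)
Clause 2: 3 literal(s)
Clause 3: 3 literal(s)
Total = 8

8


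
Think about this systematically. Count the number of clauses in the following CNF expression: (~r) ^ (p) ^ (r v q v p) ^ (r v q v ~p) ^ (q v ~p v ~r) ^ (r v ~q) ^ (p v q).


A CNF formula is a conjunction of clauses.
Clauses are separated by ^.
Counting the conjuncts: 7 clauses.

7


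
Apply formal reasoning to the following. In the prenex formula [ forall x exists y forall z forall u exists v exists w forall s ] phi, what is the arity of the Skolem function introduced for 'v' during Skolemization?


Quantifier prefix: forall x exists y forall z forall u exists v exists w forall s
'v' is existentially quantified at position 5.
Universal variables preceding it: x, z, u
Skolem function arity = 3

3


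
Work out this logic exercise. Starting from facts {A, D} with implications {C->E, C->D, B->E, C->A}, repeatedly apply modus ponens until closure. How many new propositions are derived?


Initial facts: {A, D}
Apply modus ponens to closure:
  (no implication fires)
Final known: {A, D}
New propositions: {(none)}
Count = 0

0


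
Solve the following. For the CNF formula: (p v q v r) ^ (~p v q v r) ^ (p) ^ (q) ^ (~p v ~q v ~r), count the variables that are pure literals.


Check each variable for pure literal status:
p: mixed (not pure)
q: mixed (not pure)
r: mixed (not pure)
Pure literal count = 0

0


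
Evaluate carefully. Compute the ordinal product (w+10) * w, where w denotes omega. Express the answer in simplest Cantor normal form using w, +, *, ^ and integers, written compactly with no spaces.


Compute (w+10) * w.
Ordinal * is associative and left-distributive over +, but NOT commutative; for finite n>1, n*w = w but w*n stays w*n.
(w+10) * w = sup{(w+10)*k : k<w} = sup{w*k+10} = w^2 (the +10 tail is absorbed in the limit).
Result = w^2

w^2


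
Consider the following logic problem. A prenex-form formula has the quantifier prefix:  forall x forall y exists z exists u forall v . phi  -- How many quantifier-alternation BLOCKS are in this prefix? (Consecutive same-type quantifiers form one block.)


Quantifier-type sequence: A A E E A  (A=forall, E=exists)
Group into maximal same-type runs:
  Ax2 | Ex2 | Ax1
Number of blocks = 3

3


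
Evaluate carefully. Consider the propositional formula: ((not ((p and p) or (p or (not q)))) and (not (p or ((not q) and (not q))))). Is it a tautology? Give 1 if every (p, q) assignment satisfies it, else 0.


Check all 4 assignments:
p=0, q=0: 0
p=0, q=1: 1
p=1, q=0: 0
p=1, q=1: 0
Satisfying count = 1/4.
Tautology iff count = 4: no.

0


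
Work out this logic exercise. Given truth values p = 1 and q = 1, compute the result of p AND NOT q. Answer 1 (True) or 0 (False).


p = 1, q = 1
Operation: p AND NOT q
Evaluate: 1 AND NOT 1 = 0

0


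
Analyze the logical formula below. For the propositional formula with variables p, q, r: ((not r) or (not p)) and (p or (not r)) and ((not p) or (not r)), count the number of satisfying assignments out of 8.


Evaluate all 8 assignments for p, q, r:
p=0, q=0, r=0: 1
p=0, q=0, r=1: 0
p=0, q=1, r=0: 1
p=0, q=1, r=1: 0
p=1, q=0, r=0: 1
p=1, q=0, r=1: 0
p=1, q=1, r=0: 1
p=1, q=1, r=1: 0
Satisfying count = 4

4


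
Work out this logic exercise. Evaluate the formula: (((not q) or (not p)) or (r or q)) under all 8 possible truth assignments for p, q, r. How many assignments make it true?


Check all 8 assignments:
p=0, q=0, r=0: 1
p=0, q=0, r=1: 1
p=0, q=1, r=0: 1
p=0, q=1, r=1: 1
p=1, q=0, r=0: 1
p=1, q=0, r=1: 1
p=1, q=1, r=0: 1
p=1, q=1, r=1: 1
Count of True = 8

8


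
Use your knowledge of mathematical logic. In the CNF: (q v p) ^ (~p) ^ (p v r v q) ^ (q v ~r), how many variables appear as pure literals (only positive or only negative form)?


Check each variable for pure literal status:
p: mixed (not pure)
q: pure positive
r: mixed (not pure)
Pure literal count = 1

1


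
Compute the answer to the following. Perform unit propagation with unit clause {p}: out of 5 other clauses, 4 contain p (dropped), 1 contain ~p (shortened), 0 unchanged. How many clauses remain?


Satisfied (removed): 4
Shortened (remain): 1
Unchanged (remain): 0
Remaining = 1 + 0 = 1

1


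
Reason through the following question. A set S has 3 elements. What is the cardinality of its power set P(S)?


The power set of a set with n elements has 2^n elements.
|P(S)| = 2^3 = 8

8


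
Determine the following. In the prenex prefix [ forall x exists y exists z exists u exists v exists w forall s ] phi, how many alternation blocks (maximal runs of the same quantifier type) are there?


Quantifier-type sequence: A E E E E E A  (A=forall, E=exists)
Group into maximal same-type runs:
  Ax1 | Ex5 | Ax1
Number of blocks = 3

3


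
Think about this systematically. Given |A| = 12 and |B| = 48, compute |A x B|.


The Cartesian product A x B contains all ordered pairs (a, b).
|A x B| = |A| * |B| = 12 * 48 = 576

576


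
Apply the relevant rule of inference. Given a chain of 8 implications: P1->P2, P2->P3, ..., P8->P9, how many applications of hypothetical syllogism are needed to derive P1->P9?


With 8 implications in a chain connecting 9 propositions:
P1->P2, P2->P3, ..., P8->P9
Steps needed = (number of implications) - 1 = 8 - 1 = 7

7


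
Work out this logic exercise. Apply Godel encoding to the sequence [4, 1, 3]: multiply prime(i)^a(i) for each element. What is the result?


Encode each element as an exponent of the corresponding prime:
  2^4 = 16
  3^1 = 3
  5^3 = 125
Product = 16 * 3 * 125 = 6000

6000


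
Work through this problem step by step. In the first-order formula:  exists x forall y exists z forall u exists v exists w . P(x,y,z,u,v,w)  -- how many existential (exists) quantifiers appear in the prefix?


Quantifier prefix: exists x forall y exists z forall u exists v exists w
Mark each quantifier type:
  E U E U E E
Universal count = 2, Existential count = 4
Asked for existential (exists) quantifiers: 4

4


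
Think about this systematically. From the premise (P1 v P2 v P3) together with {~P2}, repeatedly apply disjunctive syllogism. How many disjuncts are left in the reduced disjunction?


Original disjuncts (3): P1, P2, P3
Negated (eliminate): ~P2
Remaining disjuncts: P1, P3
Count = 3 - 1 = 2

2


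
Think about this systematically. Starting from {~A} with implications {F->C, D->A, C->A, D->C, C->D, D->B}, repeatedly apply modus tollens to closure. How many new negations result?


Initial negated facts: {~A}
Apply modus tollens to closure:
  ~A and D->A  =>  ~D
  ~A and C->A  =>  ~C
  ~C and F->C  =>  ~F
Final negated: {~A, ~C, ~D, ~F}
New negations: {~C, ~D, ~F}
Count = 3

3


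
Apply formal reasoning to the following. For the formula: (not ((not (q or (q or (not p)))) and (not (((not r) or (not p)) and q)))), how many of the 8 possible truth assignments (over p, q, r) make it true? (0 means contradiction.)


Check all 8 assignments:
p=0, q=0, r=0: 1
p=0, q=0, r=1: 1
p=0, q=1, r=0: 1
p=0, q=1, r=1: 1
p=1, q=0, r=0: 0
p=1, q=0, r=1: 0
p=1, q=1, r=0: 1
p=1, q=1, r=1: 1
Count of True = 6

6


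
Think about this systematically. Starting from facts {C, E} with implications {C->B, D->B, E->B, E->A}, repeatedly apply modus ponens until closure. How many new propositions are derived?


Initial facts: {C, E}
Apply modus ponens to closure:
  C and C->B  =>  B
  E and E->A  =>  A
Final known: {A, B, C, E}
New propositions: {A, B}
Count = 2

2


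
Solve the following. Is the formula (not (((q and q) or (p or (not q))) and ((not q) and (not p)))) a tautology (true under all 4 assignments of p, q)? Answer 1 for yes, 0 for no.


Check all 4 assignments:
p=0, q=0: 0
p=0, q=1: 1
p=1, q=0: 1
p=1, q=1: 1
Satisfying count = 3/4.
Tautology iff count = 4: no.

0


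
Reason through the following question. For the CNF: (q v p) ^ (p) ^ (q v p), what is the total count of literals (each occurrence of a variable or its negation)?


Counting literals in each clause:
Clause 1: 2 literal(s)
Clause 2: 1 literal(s)
Clause 3: 2 literal(s)
Total = 5

5


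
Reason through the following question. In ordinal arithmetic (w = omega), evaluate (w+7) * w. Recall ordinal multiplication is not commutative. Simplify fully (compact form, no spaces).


Compute (w+7) * w.
Ordinal * is associative and left-distributive over +, but NOT commutative; for finite n>1, n*w = w but w*n stays w*n.
(w+7) * w = sup{(w+7)*k : k<w} = sup{w*k+7} = w^2 (the +7 tail is absorbed in the limit).
Result = w^2

w^2


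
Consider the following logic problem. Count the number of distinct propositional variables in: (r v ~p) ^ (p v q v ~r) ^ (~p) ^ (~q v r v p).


Identify each variable that appears in the formula.
Variables found: p, q, r
Count = 3

3


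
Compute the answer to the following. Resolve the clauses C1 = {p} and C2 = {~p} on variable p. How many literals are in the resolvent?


Remove p from C1 and ~p from C2.
C1 remainder: {}
C2 remainder: {}
Union (resolvent): {} (empty clause)
Resolvent has 0 literal(s).

0


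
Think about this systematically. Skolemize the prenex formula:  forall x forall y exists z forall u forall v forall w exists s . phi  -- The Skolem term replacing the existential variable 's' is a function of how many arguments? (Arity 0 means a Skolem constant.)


Quantifier prefix: forall x forall y exists z forall u forall v forall w exists s
's' is existentially quantified at position 7.
Universal variables preceding it: x, y, u, v, w
Skolem function arity = 5

5


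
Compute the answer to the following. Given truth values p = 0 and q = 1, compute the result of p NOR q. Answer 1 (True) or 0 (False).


p = 0, q = 1
Operation: p NOR q
Evaluate: 0 NOR 1 = 0

0


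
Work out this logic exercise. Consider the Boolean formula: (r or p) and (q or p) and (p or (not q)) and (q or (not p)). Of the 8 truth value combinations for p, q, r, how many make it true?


Evaluate all 8 assignments for p, q, r:
p=0, q=0, r=0: 0
p=0, q=0, r=1: 0
p=0, q=1, r=0: 0
p=0, q=1, r=1: 0
p=1, q=0, r=0: 0
p=1, q=0, r=1: 0
p=1, q=1, r=0: 1
p=1, q=1, r=1: 1
Satisfying count = 2

2


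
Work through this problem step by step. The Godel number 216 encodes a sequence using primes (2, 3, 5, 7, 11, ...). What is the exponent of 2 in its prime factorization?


Factorize 216 by dividing by 2 repeatedly.
Division steps: 2 divides 216 exactly 3 time(s).
Exponent of 2 = 3

3


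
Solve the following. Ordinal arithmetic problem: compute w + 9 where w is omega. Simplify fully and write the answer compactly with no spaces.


Compute w + 9.
Ordinal + is associative but NOT commutative; for finite n>0, n + w = w but w + n stays w+n.
w + 9 is already in normal form (a successor ordinal beyond w).
Result = w+9

w+9


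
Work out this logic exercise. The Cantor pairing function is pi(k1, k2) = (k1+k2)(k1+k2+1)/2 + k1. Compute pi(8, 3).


k1 + k2 = 11
(k1+k2)(k1+k2+1)/2 = 11 * 12 / 2 = 66
pi = 66 + 8 = 74

74


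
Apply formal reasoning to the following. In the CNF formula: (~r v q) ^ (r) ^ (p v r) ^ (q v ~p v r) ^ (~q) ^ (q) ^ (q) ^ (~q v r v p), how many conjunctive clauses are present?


A CNF formula is a conjunction of clauses.
Clauses are separated by ^.
Counting the conjuncts: 8 clauses.

8


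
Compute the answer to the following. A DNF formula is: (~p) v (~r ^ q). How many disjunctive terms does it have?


A DNF formula is a disjunction of terms (conjunctions).
Terms are separated by v.
Counting the disjuncts: 2 terms.

2


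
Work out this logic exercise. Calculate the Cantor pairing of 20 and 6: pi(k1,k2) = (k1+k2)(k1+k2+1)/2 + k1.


k1 + k2 = 26
(k1+k2)(k1+k2+1)/2 = 26 * 27 / 2 = 351
pi = 351 + 20 = 371

371


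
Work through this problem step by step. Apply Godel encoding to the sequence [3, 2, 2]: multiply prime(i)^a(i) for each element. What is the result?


Encode each element as an exponent of the corresponding prime:
  2^3 = 8
  3^2 = 9
  5^2 = 25
Product = 8 * 9 * 25 = 1800

1800


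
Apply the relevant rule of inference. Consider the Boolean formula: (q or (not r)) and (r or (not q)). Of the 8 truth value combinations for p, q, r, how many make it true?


Evaluate all 8 assignments for p, q, r:
p=0, q=0, r=0: 1
p=0, q=0, r=1: 0
p=0, q=1, r=0: 0
p=0, q=1, r=1: 1
p=1, q=0, r=0: 1
p=1, q=0, r=1: 0
p=1, q=1, r=0: 0
p=1, q=1, r=1: 1
Satisfying count = 4

4


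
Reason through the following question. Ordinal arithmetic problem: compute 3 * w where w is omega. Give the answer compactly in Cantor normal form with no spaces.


Compute 3 * w.
Ordinal * is associative and left-distributive over +, but NOT commutative; for finite n>1, n*w = w but w*n stays w*n.
For finite n>0, n * w = sup{n*k : k<w} = w. So 3 * w = w.
Result = w

w


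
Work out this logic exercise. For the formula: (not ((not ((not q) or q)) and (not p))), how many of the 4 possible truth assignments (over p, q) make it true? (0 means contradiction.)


Check all 4 assignments:
p=0, q=0: 1
p=0, q=1: 1
p=1, q=0: 1
p=1, q=1: 1
Count of True = 4

4


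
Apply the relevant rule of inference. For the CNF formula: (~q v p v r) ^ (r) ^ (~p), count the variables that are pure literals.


Check each variable for pure literal status:
p: mixed (not pure)
q: pure negative
r: pure positive
Pure literal count = 2

2


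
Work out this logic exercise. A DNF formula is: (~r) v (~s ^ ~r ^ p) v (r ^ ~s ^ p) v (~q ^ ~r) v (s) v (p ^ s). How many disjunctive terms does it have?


A DNF formula is a disjunction of terms (conjunctions).
Terms are separated by v.
Counting the disjuncts: 6 terms.

6


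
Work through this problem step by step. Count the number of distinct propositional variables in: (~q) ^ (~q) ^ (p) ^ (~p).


Identify each variable that appears in the formula.
Variables found: p, q
Count = 2

2


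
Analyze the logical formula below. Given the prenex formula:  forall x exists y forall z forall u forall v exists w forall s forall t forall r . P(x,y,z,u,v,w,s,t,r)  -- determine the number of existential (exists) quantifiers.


Quantifier prefix: forall x exists y forall z forall u forall v exists w forall s forall t forall r
Mark each quantifier type:
  U E U U U E U U U
Universal count = 7, Existential count = 2
Asked for existential (exists) quantifiers: 2

2


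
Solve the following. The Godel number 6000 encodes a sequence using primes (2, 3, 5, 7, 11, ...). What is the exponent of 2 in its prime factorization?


Factorize 6000 by dividing by 2 repeatedly.
Division steps: 2 divides 6000 exactly 4 time(s).
Exponent of 2 = 4

4


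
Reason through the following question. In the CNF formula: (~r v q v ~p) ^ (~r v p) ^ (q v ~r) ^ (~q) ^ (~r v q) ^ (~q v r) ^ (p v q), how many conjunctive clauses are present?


A CNF formula is a conjunction of clauses.
Clauses are separated by ^.
Counting the conjuncts: 7 clauses.

7


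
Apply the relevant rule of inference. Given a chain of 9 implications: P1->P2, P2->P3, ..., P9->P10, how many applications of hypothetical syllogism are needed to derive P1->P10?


With 9 implications in a chain connecting 10 propositions:
P1->P2, P2->P3, ..., P9->P10
Steps needed = (number of implications) - 1 = 9 - 1 = 8

8


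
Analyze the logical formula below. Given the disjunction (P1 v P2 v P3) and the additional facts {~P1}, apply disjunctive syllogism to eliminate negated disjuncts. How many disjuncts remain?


Original disjuncts (3): P1, P2, P3
Negated (eliminate): ~P1
Remaining disjuncts: P2, P3
Count = 3 - 1 = 2

2


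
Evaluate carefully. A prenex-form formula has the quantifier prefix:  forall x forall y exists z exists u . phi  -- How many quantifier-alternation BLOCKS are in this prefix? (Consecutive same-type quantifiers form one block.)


Quantifier-type sequence: A A E E  (A=forall, E=exists)
Group into maximal same-type runs:
  Ax2 | Ex2
Number of blocks = 2

2
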